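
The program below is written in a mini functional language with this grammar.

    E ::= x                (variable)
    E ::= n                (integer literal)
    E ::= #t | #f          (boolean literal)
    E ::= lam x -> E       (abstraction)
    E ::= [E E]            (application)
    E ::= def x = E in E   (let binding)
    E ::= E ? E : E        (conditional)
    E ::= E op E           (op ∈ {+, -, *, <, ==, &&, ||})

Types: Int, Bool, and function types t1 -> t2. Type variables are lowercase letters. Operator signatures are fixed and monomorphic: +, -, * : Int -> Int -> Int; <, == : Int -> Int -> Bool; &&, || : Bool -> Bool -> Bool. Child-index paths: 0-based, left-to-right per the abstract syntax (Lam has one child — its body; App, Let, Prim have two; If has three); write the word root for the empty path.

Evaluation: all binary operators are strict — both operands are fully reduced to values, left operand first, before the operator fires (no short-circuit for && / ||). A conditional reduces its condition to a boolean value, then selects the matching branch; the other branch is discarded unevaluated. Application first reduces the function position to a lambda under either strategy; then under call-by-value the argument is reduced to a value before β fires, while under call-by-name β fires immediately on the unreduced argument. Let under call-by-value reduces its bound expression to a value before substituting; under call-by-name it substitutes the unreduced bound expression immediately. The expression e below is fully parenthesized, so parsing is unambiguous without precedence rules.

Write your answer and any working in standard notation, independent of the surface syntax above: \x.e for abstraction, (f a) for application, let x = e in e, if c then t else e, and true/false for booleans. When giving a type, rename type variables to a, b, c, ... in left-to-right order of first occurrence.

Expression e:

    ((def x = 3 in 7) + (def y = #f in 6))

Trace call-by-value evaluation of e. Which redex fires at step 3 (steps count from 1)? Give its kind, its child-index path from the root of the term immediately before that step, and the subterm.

Answer: delta at root : (7 + 6)

Working:
step 0: ((let x = 3 in 7) + (let y = false in 6))
step 1: [let@0] (7 + (let y = false in 6))
step 2: [let@1] (7 + 6)
step 3: [delta@root] 13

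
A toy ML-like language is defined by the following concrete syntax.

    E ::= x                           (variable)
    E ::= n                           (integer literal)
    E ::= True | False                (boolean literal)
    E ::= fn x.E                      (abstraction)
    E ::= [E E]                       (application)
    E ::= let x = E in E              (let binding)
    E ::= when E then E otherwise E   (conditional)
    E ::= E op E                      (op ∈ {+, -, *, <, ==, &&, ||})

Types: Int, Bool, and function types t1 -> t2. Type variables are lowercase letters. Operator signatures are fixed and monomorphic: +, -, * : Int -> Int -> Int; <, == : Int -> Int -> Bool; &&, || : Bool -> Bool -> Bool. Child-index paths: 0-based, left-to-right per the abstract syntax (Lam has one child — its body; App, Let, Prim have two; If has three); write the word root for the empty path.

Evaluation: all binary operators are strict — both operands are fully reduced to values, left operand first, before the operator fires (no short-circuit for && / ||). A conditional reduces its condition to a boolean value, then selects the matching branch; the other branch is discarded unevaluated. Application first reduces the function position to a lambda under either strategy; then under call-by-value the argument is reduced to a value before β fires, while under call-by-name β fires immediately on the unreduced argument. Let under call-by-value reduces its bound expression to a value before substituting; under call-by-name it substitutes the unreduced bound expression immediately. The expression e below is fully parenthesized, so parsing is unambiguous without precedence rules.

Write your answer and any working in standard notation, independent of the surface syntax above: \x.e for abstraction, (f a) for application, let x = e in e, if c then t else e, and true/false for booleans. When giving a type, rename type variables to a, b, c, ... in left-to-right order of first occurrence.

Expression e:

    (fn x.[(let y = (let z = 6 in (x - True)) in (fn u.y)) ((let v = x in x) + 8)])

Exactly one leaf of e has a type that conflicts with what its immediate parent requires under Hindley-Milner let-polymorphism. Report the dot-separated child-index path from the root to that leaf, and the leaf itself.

Derivation:
let z : Int
x : a
  unify a ~ Int
  unify Bool ~ Int
  FAIL: mismatch Bool ~ Int

Answer: 0.0.0.1.1 : true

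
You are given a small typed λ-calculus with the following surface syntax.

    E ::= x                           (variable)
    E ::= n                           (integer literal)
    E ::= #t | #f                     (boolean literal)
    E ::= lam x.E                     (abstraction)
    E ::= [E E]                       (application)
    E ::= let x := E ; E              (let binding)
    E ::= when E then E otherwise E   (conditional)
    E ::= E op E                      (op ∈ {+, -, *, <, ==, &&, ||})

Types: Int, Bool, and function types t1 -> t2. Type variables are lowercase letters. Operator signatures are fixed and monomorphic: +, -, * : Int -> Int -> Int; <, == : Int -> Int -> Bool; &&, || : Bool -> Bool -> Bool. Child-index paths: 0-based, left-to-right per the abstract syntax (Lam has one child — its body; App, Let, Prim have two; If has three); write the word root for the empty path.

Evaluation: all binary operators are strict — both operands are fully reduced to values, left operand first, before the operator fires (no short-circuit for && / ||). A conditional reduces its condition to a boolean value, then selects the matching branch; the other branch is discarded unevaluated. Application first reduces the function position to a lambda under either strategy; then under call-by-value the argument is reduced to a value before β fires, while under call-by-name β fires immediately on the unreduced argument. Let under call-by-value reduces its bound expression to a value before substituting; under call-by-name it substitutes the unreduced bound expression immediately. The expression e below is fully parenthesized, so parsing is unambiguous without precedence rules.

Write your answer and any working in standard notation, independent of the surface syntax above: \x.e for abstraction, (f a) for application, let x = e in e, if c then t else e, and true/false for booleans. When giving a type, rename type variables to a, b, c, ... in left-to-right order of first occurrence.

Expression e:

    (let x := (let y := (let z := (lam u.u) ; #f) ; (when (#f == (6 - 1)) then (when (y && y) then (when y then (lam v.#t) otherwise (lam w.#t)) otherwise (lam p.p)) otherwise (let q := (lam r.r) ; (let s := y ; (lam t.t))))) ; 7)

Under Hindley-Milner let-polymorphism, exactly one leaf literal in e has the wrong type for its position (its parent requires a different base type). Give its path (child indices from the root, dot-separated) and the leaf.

Answer: 0.1.0.0 : false

Trace:
u : a
\u._ : a -> a
let z : forall. a -> a
let y : Bool
  unify Bool ~ Int
  FAIL: mismatch Bool ~ Int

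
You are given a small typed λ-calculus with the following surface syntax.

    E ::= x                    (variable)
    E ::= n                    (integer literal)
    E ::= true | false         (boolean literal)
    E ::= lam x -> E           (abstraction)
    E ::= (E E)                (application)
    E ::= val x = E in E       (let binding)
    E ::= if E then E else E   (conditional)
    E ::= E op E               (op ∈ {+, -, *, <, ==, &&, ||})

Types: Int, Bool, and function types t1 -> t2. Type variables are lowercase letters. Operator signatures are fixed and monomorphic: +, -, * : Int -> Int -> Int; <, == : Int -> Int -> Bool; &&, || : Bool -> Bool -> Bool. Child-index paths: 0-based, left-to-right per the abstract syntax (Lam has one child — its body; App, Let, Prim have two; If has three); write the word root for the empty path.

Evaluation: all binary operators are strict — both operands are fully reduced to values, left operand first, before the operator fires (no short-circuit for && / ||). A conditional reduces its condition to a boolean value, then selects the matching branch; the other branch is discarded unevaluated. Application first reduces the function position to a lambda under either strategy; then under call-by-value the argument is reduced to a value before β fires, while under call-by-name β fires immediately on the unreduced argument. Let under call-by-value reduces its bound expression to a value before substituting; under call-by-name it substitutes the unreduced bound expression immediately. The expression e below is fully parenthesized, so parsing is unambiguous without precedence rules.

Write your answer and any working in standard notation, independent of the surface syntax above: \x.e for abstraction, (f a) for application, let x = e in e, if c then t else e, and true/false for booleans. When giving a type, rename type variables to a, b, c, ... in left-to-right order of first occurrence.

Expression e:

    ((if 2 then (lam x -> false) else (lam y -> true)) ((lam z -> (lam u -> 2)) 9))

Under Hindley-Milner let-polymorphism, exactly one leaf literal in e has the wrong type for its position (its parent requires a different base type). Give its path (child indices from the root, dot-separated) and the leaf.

Answer: 0.0 : 2

Derivation:
  unify Int ~ Bool
  FAIL: mismatch Int ~ Bool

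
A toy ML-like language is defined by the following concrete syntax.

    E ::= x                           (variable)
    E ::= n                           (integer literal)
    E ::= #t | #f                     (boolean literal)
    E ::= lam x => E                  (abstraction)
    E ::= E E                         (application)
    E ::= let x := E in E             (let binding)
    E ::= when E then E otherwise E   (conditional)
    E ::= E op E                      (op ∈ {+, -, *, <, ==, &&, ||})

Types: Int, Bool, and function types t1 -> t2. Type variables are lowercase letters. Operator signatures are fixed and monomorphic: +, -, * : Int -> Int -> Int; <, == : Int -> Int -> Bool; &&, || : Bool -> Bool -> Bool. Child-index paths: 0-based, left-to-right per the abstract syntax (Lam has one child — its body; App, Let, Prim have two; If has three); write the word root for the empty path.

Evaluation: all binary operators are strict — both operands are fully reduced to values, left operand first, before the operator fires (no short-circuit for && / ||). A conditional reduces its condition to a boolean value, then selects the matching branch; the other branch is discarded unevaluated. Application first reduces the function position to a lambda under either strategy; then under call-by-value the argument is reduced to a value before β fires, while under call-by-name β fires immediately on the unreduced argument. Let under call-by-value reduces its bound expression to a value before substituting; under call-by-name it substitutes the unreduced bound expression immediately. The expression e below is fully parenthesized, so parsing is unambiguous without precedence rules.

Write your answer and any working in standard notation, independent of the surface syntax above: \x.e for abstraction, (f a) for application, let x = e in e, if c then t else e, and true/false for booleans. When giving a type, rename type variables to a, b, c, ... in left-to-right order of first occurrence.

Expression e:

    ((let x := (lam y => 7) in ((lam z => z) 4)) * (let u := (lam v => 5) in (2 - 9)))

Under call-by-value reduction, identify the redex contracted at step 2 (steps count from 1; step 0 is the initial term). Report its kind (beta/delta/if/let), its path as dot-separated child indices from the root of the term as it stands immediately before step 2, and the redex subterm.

Derivation:
step 0: ((let x = (\y.7) in ((\z.z) 4)) * (let u = (\v.5) in (2 - 9)))
step 1: [let@0] (((\z.z) 4) * (let u = (\v.5) in (2 - 9)))
step 2: [beta@0] (4 * (let u = (\v.5) in (2 - 9)))

Answer: beta at 0 : ((\z.z) 4)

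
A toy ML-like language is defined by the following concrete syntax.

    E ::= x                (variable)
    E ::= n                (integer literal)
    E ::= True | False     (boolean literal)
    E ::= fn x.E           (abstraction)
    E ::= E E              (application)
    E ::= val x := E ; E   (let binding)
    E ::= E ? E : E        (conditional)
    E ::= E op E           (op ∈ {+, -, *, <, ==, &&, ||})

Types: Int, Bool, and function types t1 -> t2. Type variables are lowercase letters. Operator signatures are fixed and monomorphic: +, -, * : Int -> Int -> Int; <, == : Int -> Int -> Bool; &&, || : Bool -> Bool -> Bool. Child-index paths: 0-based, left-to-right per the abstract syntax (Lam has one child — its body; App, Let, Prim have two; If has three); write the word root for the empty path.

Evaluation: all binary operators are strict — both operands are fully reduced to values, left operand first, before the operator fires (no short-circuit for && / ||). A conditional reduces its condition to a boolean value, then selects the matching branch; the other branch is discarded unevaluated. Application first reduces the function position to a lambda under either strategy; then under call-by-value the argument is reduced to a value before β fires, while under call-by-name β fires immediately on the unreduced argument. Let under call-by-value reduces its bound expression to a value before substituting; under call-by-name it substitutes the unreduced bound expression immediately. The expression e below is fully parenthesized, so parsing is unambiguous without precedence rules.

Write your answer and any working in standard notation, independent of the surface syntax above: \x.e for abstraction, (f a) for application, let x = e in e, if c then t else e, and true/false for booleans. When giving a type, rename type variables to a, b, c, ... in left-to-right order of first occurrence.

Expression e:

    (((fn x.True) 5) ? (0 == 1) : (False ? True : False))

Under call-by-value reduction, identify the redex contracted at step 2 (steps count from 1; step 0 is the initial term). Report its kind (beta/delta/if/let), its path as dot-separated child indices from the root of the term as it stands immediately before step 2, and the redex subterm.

Answer: if at root : (if true then (0 == 1) else (if false then true else false))

Derivation:
step 0: (if ((\x.true) 5) then (0 == 1) else (if false then true else false))
step 1: [beta@0] (if true then (0 == 1) else (if false then true else false))
step 2: [if@root] (0 == 1)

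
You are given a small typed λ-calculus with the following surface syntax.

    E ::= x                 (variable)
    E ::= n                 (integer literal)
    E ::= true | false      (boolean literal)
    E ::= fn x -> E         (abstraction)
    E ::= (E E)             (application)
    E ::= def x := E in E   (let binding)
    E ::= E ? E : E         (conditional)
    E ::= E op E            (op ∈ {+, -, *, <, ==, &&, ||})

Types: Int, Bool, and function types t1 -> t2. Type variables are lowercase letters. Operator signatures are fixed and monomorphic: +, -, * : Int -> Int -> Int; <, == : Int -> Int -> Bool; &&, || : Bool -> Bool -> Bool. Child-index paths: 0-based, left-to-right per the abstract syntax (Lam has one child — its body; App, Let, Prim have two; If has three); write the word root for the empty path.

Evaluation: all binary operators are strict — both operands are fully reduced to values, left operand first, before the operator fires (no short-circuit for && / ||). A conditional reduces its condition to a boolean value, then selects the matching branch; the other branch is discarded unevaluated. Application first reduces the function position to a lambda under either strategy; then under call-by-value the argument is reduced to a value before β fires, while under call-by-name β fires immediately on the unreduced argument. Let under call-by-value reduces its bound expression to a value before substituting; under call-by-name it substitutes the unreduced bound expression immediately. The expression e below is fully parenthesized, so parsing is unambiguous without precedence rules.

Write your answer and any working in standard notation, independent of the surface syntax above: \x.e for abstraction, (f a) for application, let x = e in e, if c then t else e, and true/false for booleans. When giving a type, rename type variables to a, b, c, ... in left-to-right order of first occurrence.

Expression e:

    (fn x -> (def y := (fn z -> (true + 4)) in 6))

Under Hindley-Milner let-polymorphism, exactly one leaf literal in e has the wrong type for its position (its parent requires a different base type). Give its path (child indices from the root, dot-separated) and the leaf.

Answer: 0.0.0.0 : true

Working:
  unify Bool ~ Int
  FAIL: mismatch Bool ~ Int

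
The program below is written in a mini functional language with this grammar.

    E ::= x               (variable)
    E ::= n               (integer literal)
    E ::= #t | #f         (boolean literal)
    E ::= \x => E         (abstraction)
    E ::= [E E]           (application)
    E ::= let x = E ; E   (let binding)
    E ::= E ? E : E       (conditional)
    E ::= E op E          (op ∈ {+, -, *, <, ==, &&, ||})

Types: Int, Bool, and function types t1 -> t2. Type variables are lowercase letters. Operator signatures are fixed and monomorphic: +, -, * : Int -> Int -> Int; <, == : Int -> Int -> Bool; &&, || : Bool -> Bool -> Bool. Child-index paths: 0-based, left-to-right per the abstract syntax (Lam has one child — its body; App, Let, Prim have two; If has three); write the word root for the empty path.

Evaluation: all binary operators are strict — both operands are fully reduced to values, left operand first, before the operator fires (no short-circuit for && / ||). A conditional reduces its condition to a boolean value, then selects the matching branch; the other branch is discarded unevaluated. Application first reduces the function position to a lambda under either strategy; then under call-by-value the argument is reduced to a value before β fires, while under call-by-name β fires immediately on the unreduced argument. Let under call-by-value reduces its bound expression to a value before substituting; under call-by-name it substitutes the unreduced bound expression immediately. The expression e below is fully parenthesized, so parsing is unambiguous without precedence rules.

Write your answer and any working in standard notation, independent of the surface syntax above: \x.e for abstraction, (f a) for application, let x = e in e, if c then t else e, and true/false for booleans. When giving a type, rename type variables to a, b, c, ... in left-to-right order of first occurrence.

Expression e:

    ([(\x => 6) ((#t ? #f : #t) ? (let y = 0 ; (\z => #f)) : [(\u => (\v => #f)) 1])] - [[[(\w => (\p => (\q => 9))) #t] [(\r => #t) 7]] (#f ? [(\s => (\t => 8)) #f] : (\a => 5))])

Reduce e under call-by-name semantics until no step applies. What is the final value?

Answer: -3

Working:
step 0: (((\x.6) (if (if true then false else true) then (let y = 0 in (\z.false)) else ((\u.(\v.false)) 1))) - ((((\w.(\p.(\q.9))) true) ((\r.true) 7)) (if false then ((\s.(\t.8)) false) else (\a.5))))
step 1: [beta@0] (6 - ((((\w.(\p.(\q.9))) true) ((\r.true) 7)) (if false then ((\s.(\t.8)) false) else (\a.5))))
step 2: [beta@1.0.0] (6 - (((\p.(\q.9)) ((\r.true) 7)) (if false then ((\s.(\t.8)) false) else (\a.5))))
step 3: [beta@1.0] (6 - ((\q.9) (if false then ((\s.(\t.8)) false) else (\a.5))))
step 4: [beta@1] (6 - 9)
step 5: [delta@root] -3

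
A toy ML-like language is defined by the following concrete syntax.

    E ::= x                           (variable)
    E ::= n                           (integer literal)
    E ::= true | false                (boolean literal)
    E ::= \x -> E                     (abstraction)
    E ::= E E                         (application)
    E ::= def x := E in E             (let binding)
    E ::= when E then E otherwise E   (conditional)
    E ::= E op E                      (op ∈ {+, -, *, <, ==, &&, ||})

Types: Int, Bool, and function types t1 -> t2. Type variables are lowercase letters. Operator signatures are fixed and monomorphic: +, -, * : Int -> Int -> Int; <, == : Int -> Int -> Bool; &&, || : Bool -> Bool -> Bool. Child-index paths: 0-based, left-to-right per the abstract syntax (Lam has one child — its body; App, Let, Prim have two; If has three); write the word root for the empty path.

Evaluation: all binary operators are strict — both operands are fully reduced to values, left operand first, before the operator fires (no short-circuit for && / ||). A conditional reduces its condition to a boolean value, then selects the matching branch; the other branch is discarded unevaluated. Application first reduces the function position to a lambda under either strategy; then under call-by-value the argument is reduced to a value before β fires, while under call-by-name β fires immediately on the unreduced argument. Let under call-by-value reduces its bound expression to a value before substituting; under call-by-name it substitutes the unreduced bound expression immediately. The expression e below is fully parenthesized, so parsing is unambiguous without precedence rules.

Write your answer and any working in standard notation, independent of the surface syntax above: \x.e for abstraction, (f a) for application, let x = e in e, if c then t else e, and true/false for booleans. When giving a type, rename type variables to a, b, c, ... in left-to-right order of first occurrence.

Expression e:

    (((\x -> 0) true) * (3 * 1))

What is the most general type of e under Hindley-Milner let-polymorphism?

Answer: Int

Trace:
\x._ : a -> Int
  unify a -> Int ~ Bool -> b
  unify a ~ Bool
  unify Int ~ b
_ _ : Int
  unify Int ~ Int
  unify Int ~ Int
  unify Int ~ Int
  unify Int ~ Int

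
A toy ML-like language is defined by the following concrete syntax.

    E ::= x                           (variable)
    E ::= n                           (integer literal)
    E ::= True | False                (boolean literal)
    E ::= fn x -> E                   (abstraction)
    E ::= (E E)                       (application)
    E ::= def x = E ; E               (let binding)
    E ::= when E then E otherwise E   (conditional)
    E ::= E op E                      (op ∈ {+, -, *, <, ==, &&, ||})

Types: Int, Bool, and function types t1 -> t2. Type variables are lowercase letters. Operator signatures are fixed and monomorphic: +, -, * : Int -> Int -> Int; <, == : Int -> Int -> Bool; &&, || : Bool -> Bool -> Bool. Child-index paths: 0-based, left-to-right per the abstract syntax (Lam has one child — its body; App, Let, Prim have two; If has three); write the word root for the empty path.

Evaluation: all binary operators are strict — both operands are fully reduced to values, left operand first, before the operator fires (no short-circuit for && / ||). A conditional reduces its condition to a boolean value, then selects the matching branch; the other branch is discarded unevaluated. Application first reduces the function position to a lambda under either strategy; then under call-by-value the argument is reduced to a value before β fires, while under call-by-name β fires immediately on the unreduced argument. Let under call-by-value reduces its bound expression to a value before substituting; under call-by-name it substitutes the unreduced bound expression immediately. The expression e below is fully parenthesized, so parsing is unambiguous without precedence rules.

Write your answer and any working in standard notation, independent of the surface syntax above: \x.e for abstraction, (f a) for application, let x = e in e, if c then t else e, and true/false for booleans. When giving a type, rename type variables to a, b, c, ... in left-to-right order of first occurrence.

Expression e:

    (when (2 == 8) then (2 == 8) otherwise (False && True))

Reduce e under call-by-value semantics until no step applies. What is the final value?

Working:
step 0: (if (2 == 8) then (2 == 8) else (false && true))
step 1: [delta@0] (if false then (2 == 8) else (false && true))
step 2: [if@root] (false && true)
step 3: [delta@root] false

Answer: false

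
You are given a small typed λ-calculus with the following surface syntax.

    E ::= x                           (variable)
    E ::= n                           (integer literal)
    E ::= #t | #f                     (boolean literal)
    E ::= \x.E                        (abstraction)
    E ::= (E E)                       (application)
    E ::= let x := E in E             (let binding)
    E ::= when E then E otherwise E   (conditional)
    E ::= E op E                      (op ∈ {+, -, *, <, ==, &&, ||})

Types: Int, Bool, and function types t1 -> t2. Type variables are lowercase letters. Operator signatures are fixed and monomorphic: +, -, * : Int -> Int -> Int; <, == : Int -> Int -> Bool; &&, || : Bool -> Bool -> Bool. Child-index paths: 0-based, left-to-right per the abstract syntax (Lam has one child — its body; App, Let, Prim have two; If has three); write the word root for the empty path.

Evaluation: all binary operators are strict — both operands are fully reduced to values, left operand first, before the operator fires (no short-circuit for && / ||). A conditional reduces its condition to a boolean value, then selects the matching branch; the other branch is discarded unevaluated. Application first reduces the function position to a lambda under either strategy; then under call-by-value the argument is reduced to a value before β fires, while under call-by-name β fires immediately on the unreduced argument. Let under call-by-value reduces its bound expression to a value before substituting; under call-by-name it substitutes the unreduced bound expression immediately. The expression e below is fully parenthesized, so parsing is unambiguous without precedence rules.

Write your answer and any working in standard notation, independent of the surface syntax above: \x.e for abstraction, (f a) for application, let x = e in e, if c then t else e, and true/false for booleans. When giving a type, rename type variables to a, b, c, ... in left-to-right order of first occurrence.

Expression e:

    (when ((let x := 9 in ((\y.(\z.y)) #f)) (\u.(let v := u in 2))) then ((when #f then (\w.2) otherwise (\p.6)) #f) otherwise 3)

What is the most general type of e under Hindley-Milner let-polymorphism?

Trace:
let x : Int
y : a
\z._ : b -> a
\y._ : a -> b -> a
  unify a -> b -> a ~ Bool -> c
  unify a ~ Bool
  unify b -> Bool ~ c
_ _ : b -> Bool
u : d
let v : d
\u._ : d -> Int
  unify b -> Bool ~ (d -> Int) -> e
  unify b ~ d -> Int
  unify Bool ~ e
_ _ : Bool
  unify Bool ~ Bool
  unify Bool ~ Bool
\w._ : f -> Int
\p._ : g -> Int
  unify f -> Int ~ g -> Int
  unify f ~ g
  unify Int ~ Int
  unify g -> Int ~ Bool -> h
  unify g ~ Bool
  unify Int ~ h
_ _ : Int
  unify Int ~ Int

Answer: Int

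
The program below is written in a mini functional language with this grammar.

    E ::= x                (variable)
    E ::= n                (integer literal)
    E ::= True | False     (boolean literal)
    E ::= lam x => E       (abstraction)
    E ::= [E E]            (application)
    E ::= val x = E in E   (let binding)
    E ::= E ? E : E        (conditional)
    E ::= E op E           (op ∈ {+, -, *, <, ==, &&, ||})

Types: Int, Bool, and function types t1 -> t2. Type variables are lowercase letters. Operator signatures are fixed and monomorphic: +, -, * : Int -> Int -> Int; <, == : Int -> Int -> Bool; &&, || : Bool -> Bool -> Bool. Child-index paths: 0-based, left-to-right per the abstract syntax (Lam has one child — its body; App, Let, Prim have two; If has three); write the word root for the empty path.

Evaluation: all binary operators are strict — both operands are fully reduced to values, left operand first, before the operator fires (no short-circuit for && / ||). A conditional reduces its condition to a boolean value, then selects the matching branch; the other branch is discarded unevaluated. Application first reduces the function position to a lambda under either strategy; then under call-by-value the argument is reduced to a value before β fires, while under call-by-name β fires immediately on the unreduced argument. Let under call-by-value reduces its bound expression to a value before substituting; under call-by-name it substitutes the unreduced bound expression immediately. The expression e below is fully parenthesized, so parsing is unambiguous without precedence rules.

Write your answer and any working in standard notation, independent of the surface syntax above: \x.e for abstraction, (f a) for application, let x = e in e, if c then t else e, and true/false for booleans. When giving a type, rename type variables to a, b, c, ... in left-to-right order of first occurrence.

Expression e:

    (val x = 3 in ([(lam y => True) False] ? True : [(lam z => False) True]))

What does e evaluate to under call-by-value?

Answer: true

Trace:
step 0: (let x = 3 in (if ((\y.true) false) then true else ((\z.false) true)))
step 1: [let@root] (if ((\y.true) false) then true else ((\z.false) true))
step 2: [beta@0] (if true then true else ((\z.false) true))
step 3: [if@root] true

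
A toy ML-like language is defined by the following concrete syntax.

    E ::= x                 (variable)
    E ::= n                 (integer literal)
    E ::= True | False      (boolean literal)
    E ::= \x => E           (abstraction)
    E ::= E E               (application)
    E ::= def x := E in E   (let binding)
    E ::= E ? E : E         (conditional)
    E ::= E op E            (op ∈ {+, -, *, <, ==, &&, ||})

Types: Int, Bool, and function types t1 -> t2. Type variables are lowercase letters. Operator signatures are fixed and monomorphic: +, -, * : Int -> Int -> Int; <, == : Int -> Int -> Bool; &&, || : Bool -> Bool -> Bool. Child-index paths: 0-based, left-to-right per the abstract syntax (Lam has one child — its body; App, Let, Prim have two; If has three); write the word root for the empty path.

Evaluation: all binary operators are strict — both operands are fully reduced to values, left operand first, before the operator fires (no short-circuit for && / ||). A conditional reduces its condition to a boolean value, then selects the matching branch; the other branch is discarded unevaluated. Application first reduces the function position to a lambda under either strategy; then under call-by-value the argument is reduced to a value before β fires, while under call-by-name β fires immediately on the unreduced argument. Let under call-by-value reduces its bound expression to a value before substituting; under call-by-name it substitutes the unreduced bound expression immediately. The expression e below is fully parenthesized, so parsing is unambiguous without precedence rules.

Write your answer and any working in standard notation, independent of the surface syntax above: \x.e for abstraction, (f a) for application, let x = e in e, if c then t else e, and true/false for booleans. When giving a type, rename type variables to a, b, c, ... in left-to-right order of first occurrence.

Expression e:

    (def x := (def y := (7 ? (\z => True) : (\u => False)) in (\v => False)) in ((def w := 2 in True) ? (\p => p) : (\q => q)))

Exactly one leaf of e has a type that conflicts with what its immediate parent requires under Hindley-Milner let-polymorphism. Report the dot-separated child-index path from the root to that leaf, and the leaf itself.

Derivation:
  unify Int ~ Bool
  FAIL: mismatch Int ~ Bool

Answer: 0.0.0 : 7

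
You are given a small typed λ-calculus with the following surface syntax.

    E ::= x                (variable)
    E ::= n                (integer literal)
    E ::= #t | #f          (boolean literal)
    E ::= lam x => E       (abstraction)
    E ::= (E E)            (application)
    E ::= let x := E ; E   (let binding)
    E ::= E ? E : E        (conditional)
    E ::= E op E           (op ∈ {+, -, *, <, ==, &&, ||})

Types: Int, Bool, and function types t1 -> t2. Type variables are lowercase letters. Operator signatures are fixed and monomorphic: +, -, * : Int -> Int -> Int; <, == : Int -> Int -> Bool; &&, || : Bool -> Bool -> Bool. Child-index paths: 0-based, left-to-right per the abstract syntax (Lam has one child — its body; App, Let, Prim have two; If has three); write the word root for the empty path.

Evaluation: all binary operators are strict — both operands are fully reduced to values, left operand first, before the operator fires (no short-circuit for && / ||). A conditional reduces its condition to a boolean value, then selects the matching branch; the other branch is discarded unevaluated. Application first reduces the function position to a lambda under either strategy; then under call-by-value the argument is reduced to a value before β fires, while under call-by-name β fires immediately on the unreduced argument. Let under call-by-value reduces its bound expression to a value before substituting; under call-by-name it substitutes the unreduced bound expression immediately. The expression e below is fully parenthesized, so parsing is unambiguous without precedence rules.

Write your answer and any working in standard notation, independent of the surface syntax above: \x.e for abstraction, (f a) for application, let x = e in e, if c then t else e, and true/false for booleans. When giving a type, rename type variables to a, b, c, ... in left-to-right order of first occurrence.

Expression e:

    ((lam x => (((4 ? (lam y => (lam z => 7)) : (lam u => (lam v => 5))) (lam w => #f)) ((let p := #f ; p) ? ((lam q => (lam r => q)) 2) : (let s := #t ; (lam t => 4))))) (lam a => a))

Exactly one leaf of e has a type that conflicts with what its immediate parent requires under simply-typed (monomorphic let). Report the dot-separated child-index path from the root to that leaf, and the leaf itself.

Derivation:
  unify Int ~ Bool
  FAIL: mismatch Int ~ Bool

Answer: 0.0.0.0.0 : 4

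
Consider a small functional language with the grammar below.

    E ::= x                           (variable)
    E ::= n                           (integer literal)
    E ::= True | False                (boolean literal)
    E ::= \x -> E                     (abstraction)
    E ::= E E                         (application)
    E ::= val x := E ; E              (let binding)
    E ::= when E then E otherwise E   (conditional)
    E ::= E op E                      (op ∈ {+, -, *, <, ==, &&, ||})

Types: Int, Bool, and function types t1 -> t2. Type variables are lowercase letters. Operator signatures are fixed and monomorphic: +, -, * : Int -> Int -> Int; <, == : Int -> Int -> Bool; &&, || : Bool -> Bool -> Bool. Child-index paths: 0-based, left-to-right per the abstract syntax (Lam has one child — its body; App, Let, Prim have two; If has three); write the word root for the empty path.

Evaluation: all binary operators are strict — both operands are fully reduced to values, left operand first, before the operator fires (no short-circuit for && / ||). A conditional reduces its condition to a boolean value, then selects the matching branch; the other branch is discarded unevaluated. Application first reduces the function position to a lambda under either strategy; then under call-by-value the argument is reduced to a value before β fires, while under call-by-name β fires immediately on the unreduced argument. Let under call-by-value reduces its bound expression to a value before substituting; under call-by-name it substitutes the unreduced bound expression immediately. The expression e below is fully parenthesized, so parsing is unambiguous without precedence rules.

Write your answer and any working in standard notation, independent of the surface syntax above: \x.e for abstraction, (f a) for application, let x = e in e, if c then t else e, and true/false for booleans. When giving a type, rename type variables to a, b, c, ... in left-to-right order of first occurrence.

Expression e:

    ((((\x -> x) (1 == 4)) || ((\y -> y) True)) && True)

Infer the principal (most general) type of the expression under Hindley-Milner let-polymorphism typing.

Trace:
x : a
\x._ : a -> a
  unify Int ~ Int
  unify Int ~ Int
  unify a -> a ~ Bool -> b
  unify a ~ Bool
  unify Bool ~ b
_ _ : Bool
  unify Bool ~ Bool
y : c
\y._ : c -> c
  unify c -> c ~ Bool -> d
  unify c ~ Bool
  unify Bool ~ d
_ _ : Bool
  unify Bool ~ Bool
  unify Bool ~ Bool
  unify Bool ~ Bool

Answer: Bool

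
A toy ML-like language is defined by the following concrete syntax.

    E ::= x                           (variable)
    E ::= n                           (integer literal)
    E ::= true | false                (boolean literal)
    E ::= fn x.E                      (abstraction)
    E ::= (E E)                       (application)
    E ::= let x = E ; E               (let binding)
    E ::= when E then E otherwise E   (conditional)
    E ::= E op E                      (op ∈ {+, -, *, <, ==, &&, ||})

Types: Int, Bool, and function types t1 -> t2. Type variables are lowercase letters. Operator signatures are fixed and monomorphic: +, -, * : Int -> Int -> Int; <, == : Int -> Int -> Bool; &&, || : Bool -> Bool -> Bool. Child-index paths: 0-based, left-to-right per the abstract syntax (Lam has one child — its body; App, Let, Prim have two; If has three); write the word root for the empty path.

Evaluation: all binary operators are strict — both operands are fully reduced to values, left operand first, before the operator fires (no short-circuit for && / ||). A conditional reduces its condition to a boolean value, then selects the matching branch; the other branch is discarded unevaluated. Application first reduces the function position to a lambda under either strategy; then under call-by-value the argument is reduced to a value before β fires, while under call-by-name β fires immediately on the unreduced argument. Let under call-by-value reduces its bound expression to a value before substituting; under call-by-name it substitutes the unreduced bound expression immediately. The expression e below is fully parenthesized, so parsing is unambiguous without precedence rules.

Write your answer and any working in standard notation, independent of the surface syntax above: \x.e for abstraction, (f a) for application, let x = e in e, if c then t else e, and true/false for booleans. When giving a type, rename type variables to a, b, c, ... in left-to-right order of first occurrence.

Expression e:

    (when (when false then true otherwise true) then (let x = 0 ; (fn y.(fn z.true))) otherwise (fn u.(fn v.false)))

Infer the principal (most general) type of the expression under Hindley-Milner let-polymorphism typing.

Derivation:
  unify Bool ~ Bool
  unify Bool ~ Bool
  unify Bool ~ Bool
let x : Int
\z._ : b -> Bool
\y._ : a -> b -> Bool
\v._ : d -> Bool
\u._ : c -> d -> Bool
  unify a -> b -> Bool ~ c -> d -> Bool
  unify a ~ c
  unify b -> Bool ~ d -> Bool
  unify b ~ d
  unify Bool ~ Bool

Answer: a -> b -> Bool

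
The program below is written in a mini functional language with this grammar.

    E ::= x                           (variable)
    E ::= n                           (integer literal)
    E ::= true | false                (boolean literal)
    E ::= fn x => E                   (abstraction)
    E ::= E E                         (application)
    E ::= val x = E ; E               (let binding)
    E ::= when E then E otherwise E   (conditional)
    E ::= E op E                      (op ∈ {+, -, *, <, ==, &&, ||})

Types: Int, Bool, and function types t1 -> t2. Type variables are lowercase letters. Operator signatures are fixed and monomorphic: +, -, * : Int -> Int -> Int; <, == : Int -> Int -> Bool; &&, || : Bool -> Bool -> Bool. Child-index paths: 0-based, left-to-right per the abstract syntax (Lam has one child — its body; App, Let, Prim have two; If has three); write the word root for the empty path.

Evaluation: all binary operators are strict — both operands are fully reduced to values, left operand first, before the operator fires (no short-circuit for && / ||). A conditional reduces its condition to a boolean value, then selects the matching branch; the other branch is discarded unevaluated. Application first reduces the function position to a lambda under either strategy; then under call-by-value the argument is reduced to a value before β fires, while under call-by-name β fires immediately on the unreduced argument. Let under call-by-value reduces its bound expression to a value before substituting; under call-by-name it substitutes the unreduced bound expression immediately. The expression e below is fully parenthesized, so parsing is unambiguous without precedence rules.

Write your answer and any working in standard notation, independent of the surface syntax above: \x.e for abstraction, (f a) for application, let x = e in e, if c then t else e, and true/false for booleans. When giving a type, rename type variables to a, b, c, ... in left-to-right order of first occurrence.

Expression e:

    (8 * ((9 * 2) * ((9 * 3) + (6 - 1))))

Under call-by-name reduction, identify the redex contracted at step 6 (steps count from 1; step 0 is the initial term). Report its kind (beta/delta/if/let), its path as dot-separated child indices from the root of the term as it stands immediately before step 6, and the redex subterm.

Trace:
step 0: (8 * ((9 * 2) * ((9 * 3) + (6 - 1))))
step 1: [delta@1.0] (8 * (18 * ((9 * 3) + (6 - 1))))
step 2: [delta@1.1.0] (8 * (18 * (27 + (6 - 1))))
step 3: [delta@1.1.1] (8 * (18 * (27 + 5)))
step 4: [delta@1.1] (8 * (18 * 32))
step 5: [delta@1] (8 * 576)
step 6: [delta@root] 4608

Answer: delta at root : (8 * 576)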